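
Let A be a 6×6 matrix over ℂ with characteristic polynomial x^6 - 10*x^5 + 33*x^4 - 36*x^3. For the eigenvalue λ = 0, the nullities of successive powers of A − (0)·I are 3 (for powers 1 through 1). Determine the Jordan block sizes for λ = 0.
Block sizes for λ = 0: [1, 1, 1]

From the dimensions of kernels of powers, the number of Jordan blocks of size at least j is d_j − d_{j−1} where d_j = dim ker(N^j) (with d_0 = 0). Computing the differences gives [3].
The number of blocks of size exactly k is (#blocks of size ≥ k) − (#blocks of size ≥ k + 1), so the partition is: 3 block(s) of size 1.
In nonincreasing order the block sizes are [1, 1, 1].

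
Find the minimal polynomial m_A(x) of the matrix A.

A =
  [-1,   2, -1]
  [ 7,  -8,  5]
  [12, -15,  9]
x^3

The characteristic polynomial is χ_A(x) = x^3, so the eigenvalues are known. The minimal polynomial is
  m_A(x) = Π_λ (x − λ)^{k_λ}
where k_λ is the size of the *largest* Jordan block for λ (equivalently, the smallest k with (A − λI)^k v = 0 for every generalised eigenvector v of λ).

  λ = 0: largest Jordan block has size 3, contributing (x − 0)^3

So m_A(x) = x^3 = x^3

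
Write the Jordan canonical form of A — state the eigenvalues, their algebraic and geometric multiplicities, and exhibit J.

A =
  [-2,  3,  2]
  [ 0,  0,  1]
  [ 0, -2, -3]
J_2(-2) ⊕ J_1(-1)

The characteristic polynomial is
  det(x·I − A) = x^3 + 5*x^2 + 8*x + 4 = (x + 1)*(x + 2)^2

Eigenvalues and multiplicities (the geometric multiplicity of λ is n − rank(A − λI), which equals the number of Jordan blocks for λ):
  λ = -2: algebraic multiplicity = 2, geometric multiplicity = 1
  λ = -1: algebraic multiplicity = 1, geometric multiplicity = 1

Determining the block sizes for each eigenvalue:
  λ = -2: one block (gm = 1), so the single block has size am = 2 → block sizes [2]
  λ = -1: one block (gm = 1), so the single block has size am = 1 → block sizes [1]

Assembling the blocks gives a Jordan form
J =
  [-2,  1,  0]
  [ 0, -2,  0]
  [ 0,  0, -1]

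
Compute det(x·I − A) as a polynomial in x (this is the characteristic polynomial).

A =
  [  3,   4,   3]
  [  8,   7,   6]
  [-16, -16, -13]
x^3 + 3*x^2 + 3*x + 1

Expanding det(x·I − A) (e.g. by cofactor expansion or by noting that A is similar to its Jordan form J, which has the same characteristic polynomial as A) gives
  χ_A(x) = x^3 + 3*x^2 + 3*x + 1
which factors as (x + 1)^3. The eigenvalues (with algebraic multiplicities) are λ = -1 with multiplicity 3.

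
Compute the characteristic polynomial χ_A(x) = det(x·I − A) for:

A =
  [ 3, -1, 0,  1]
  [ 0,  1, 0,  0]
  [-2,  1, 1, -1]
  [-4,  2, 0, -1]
x^4 - 4*x^3 + 6*x^2 - 4*x + 1

Expanding det(x·I − A) (e.g. by cofactor expansion or by noting that A is similar to its Jordan form J, which has the same characteristic polynomial as A) gives
  χ_A(x) = x^4 - 4*x^3 + 6*x^2 - 4*x + 1
which factors as (x - 1)^4. The eigenvalues (with algebraic multiplicities) are λ = 1 with multiplicity 4.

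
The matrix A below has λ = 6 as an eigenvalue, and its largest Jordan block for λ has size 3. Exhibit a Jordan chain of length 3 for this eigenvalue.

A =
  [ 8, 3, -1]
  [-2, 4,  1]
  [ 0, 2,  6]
A Jordan chain for λ = 6 of length 3:
v_1 = (-2, 0, -4)ᵀ
v_2 = (2, -2, 0)ᵀ
v_3 = (1, 0, 0)ᵀ

Let N = A − (6)·I. We want v_3 with N^3 v_3 = 0 but N^2 v_3 ≠ 0; then v_{j-1} := N · v_j for j = 3, …, 2.

Pick v_3 = (1, 0, 0)ᵀ.
Then v_2 = N · v_3 = (2, -2, 0)ᵀ.
Then v_1 = N · v_2 = (-2, 0, -4)ᵀ.

Sanity check: (A − (6)·I) v_1 = (0, 0, 0)ᵀ = 0. ✓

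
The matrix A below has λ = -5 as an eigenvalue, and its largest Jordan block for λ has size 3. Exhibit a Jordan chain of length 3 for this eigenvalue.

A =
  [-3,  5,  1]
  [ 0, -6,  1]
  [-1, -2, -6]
A Jordan chain for λ = -5 of length 3:
v_1 = (3, -1, -1)ᵀ
v_2 = (2, 0, -1)ᵀ
v_3 = (1, 0, 0)ᵀ

Let N = A − (-5)·I. We want v_3 with N^3 v_3 = 0 but N^2 v_3 ≠ 0; then v_{j-1} := N · v_j for j = 3, …, 2.

Pick v_3 = (1, 0, 0)ᵀ.
Then v_2 = N · v_3 = (2, 0, -1)ᵀ.
Then v_1 = N · v_2 = (3, -1, -1)ᵀ.

Sanity check: (A − (-5)·I) v_1 = (0, 0, 0)ᵀ = 0. ✓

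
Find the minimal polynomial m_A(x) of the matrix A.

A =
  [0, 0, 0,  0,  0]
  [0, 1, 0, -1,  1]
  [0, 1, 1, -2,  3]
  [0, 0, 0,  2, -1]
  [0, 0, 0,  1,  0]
x^3 - 2*x^2 + x

The characteristic polynomial is χ_A(x) = x*(x - 1)^4, so the eigenvalues are known. The minimal polynomial is
  m_A(x) = Π_λ (x − λ)^{k_λ}
where k_λ is the size of the *largest* Jordan block for λ (equivalently, the smallest k with (A − λI)^k v = 0 for every generalised eigenvector v of λ).

  λ = 0: largest Jordan block has size 1, contributing (x − 0)
  λ = 1: largest Jordan block has size 2, contributing (x − 1)^2

So m_A(x) = x*(x - 1)^2 = x^3 - 2*x^2 + x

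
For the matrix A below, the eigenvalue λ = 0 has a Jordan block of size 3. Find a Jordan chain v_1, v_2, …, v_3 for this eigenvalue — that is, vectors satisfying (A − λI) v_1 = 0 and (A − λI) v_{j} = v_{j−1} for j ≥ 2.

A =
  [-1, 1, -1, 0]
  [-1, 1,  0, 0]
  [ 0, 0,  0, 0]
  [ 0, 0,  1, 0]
A Jordan chain for λ = 0 of length 3:
v_1 = (1, 1, 0, 0)ᵀ
v_2 = (-1, 0, 0, 1)ᵀ
v_3 = (0, 0, 1, 0)ᵀ

Let N = A − (0)·I. We want v_3 with N^3 v_3 = 0 but N^2 v_3 ≠ 0; then v_{j-1} := N · v_j for j = 3, …, 2.

Pick v_3 = (0, 0, 1, 0)ᵀ.
Then v_2 = N · v_3 = (-1, 0, 0, 1)ᵀ.
Then v_1 = N · v_2 = (1, 1, 0, 0)ᵀ.

Sanity check: (A − (0)·I) v_1 = (0, 0, 0, 0)ᵀ = 0. ✓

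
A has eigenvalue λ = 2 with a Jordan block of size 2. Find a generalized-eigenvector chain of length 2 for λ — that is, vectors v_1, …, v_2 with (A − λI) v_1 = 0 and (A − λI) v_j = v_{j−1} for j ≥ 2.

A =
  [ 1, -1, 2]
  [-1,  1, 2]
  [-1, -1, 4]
A Jordan chain for λ = 2 of length 2:
v_1 = (-1, -1, -1)ᵀ
v_2 = (1, 0, 0)ᵀ

Let N = A − (2)·I. We want v_2 with N^2 v_2 = 0 but N^1 v_2 ≠ 0; then v_{j-1} := N · v_j for j = 2, …, 2.

Pick v_2 = (1, 0, 0)ᵀ.
Then v_1 = N · v_2 = (-1, -1, -1)ᵀ.

Sanity check: (A − (2)·I) v_1 = (0, 0, 0)ᵀ = 0. ✓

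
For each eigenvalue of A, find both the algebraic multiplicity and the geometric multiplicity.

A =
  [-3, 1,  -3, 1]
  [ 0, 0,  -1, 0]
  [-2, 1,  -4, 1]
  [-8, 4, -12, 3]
λ = -1: alg = 4, geom = 2

Step 1 — factor the characteristic polynomial to read off the algebraic multiplicities:
  χ_A(x) = (x + 1)^4

Step 2 — compute geometric multiplicities via the rank-nullity identity g(λ) = n − rank(A − λI):
  rank(A − (-1)·I) = 2, so dim ker(A − (-1)·I) = n − 2 = 2

Summary:
  λ = -1: algebraic multiplicity = 4, geometric multiplicity = 2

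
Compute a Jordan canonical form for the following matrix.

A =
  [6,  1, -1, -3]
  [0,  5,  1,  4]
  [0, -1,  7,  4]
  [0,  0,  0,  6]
J_2(6) ⊕ J_2(6)

The characteristic polynomial is
  det(x·I − A) = x^4 - 24*x^3 + 216*x^2 - 864*x + 1296 = (x - 6)^4

Eigenvalues and multiplicities (the geometric multiplicity of λ is n − rank(A − λI), which equals the number of Jordan blocks for λ):
  λ = 6: algebraic multiplicity = 4, geometric multiplicity = 2

Determining the block sizes for each eigenvalue:
  λ = 6: with am = 4 and gm = 2, the partition is not yet determined (e.g. several partitions of 4 into 2 parts exist). Let N = A − (6)·I. Computing rank(N^1) = 2, rank(N^2) = 0; the number of blocks of size ≥ j is rank(N^{j−1}) − rank(N^j), giving [2, 2]. So we have 2 block(s) of size 2 → block sizes [2, 2]

Assembling the blocks gives a Jordan form
J =
  [6, 1, 0, 0]
  [0, 6, 0, 0]
  [0, 0, 6, 1]
  [0, 0, 0, 6]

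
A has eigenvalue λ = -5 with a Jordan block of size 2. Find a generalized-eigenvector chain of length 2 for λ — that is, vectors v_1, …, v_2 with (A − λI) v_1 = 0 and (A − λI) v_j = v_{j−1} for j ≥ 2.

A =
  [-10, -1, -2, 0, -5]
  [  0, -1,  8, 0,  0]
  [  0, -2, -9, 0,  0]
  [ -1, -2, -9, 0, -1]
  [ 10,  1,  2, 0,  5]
A Jordan chain for λ = -5 of length 2:
v_1 = (-1, 4, -2, -2, 1)ᵀ
v_2 = (0, 1, 0, 0, 0)ᵀ

Let N = A − (-5)·I. We want v_2 with N^2 v_2 = 0 but N^1 v_2 ≠ 0; then v_{j-1} := N · v_j for j = 2, …, 2.

Pick v_2 = (0, 1, 0, 0, 0)ᵀ.
Then v_1 = N · v_2 = (-1, 4, -2, -2, 1)ᵀ.

Sanity check: (A − (-5)·I) v_1 = (0, 0, 0, 0, 0)ᵀ = 0. ✓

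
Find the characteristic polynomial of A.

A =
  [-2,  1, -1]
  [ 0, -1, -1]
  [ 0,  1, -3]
x^3 + 6*x^2 + 12*x + 8

Expanding det(x·I − A) (e.g. by cofactor expansion or by noting that A is similar to its Jordan form J, which has the same characteristic polynomial as A) gives
  χ_A(x) = x^3 + 6*x^2 + 12*x + 8
which factors as (x + 2)^3. The eigenvalues (with algebraic multiplicities) are λ = -2 with multiplicity 3.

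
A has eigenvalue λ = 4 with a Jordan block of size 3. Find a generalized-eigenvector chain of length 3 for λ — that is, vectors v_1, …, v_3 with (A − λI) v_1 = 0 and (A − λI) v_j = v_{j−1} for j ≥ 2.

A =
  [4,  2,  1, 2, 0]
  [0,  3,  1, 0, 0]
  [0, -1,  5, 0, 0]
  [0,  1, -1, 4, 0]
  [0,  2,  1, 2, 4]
A Jordan chain for λ = 4 of length 3:
v_1 = (-1, 0, 0, 0, -1)ᵀ
v_2 = (2, -1, -1, 1, 2)ᵀ
v_3 = (0, 1, 0, 0, 0)ᵀ

Let N = A − (4)·I. We want v_3 with N^3 v_3 = 0 but N^2 v_3 ≠ 0; then v_{j-1} := N · v_j for j = 3, …, 2.

Pick v_3 = (0, 1, 0, 0, 0)ᵀ.
Then v_2 = N · v_3 = (2, -1, -1, 1, 2)ᵀ.
Then v_1 = N · v_2 = (-1, 0, 0, 0, -1)ᵀ.

Sanity check: (A − (4)·I) v_1 = (0, 0, 0, 0, 0)ᵀ = 0. ✓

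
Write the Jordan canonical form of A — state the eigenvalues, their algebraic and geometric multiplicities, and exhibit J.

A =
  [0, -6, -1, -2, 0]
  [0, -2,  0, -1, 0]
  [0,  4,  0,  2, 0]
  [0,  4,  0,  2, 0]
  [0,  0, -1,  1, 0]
J_2(0) ⊕ J_2(0) ⊕ J_1(0)

The characteristic polynomial is
  det(x·I − A) = x^5

Eigenvalues and multiplicities (the geometric multiplicity of λ is n − rank(A − λI), which equals the number of Jordan blocks for λ):
  λ = 0: algebraic multiplicity = 5, geometric multiplicity = 3

Determining the block sizes for each eigenvalue:
  λ = 0: with am = 5 and gm = 3, the partition is not yet determined (e.g. several partitions of 5 into 3 parts exist). Let N = A − (0)·I. Computing rank(N^1) = 2, rank(N^2) = 0; the number of blocks of size ≥ j is rank(N^{j−1}) − rank(N^j), giving [3, 2]. So we have 2 block(s) of size 2, 1 block(s) of size 1 → block sizes [2, 2, 1]

Assembling the blocks gives a Jordan form
J =
  [0, 1, 0, 0, 0]
  [0, 0, 0, 0, 0]
  [0, 0, 0, 1, 0]
  [0, 0, 0, 0, 0]
  [0, 0, 0, 0, 0]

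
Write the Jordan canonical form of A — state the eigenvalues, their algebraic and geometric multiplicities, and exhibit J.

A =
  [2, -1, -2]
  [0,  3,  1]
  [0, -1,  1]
J_3(2)

The characteristic polynomial is
  det(x·I − A) = x^3 - 6*x^2 + 12*x - 8 = (x - 2)^3

Eigenvalues and multiplicities (the geometric multiplicity of λ is n − rank(A − λI), which equals the number of Jordan blocks for λ):
  λ = 2: algebraic multiplicity = 3, geometric multiplicity = 1

Determining the block sizes for each eigenvalue:
  λ = 2: one block (gm = 1), so the single block has size am = 3 → block sizes [3]

Assembling the blocks gives a Jordan form
J =
  [2, 1, 0]
  [0, 2, 1]
  [0, 0, 2]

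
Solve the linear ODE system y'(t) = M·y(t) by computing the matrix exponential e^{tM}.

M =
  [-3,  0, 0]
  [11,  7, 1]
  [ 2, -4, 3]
e^{tM} =
  [exp(-3*t), 0, 0]
  [3*t*exp(5*t) + exp(5*t) - exp(-3*t), 2*t*exp(5*t) + exp(5*t), t*exp(5*t)]
  [-6*t*exp(5*t) + exp(5*t) - exp(-3*t), -4*t*exp(5*t), -2*t*exp(5*t) + exp(5*t)]

Strategy: write M = P · J · P⁻¹ where J is a Jordan canonical form, so e^{tM} = P · e^{tJ} · P⁻¹, and e^{tJ} can be computed block-by-block.

M has Jordan form
J =
  [-3, 0, 0]
  [ 0, 5, 1]
  [ 0, 0, 5]
(up to reordering of blocks).

Per-block formulas:
  For a 2×2 Jordan block J_2(5): exp(t · J_2(5)) = e^(5t)·(I + t·N), where N is the 2×2 nilpotent shift.
  For a 1×1 block at λ = -3: exp(t · [-3]) = [e^(-3t)].

After assembling e^{tJ} and conjugating by P, we get:

e^{tM} =
  [exp(-3*t), 0, 0]
  [3*t*exp(5*t) + exp(5*t) - exp(-3*t), 2*t*exp(5*t) + exp(5*t), t*exp(5*t)]
  [-6*t*exp(5*t) + exp(5*t) - exp(-3*t), -4*t*exp(5*t), -2*t*exp(5*t) + exp(5*t)]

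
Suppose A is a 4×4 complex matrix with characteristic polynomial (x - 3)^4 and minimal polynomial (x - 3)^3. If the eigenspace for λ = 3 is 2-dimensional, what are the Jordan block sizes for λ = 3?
Block sizes for λ = 3: [3, 1]

Step 1 — from the characteristic polynomial, algebraic multiplicity of λ = 3 is 4. From dim ker(A − (3)·I) = 2, there are exactly 2 Jordan blocks for λ = 3.
Step 2 — from the minimal polynomial, the factor (x − 3)^3 tells us the largest block for λ = 3 has size 3.
Step 3 — with total size 4, 2 blocks, and largest block 3, the block sizes (in nonincreasing order) are [3, 1].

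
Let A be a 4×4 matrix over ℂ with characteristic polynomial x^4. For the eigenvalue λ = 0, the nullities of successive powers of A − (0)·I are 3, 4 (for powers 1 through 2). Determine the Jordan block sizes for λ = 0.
Block sizes for λ = 0: [2, 1, 1]

From the dimensions of kernels of powers, the number of Jordan blocks of size at least j is d_j − d_{j−1} where d_j = dim ker(N^j) (with d_0 = 0). Computing the differences gives [3, 1].
The number of blocks of size exactly k is (#blocks of size ≥ k) − (#blocks of size ≥ k + 1), so the partition is: 2 block(s) of size 1, 1 block(s) of size 2.
In nonincreasing order the block sizes are [2, 1, 1].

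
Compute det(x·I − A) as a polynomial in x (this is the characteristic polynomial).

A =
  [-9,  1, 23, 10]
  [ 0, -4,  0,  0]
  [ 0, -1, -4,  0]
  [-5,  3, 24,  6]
x^4 + 11*x^3 + 36*x^2 + 16*x - 64

Expanding det(x·I − A) (e.g. by cofactor expansion or by noting that A is similar to its Jordan form J, which has the same characteristic polynomial as A) gives
  χ_A(x) = x^4 + 11*x^3 + 36*x^2 + 16*x - 64
which factors as (x - 1)*(x + 4)^3. The eigenvalues (with algebraic multiplicities) are λ = -4 with multiplicity 3, λ = 1 with multiplicity 1.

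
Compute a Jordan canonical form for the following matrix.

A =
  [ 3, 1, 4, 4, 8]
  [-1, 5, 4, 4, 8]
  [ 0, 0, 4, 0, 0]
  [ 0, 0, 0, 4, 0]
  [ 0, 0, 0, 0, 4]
J_2(4) ⊕ J_1(4) ⊕ J_1(4) ⊕ J_1(4)

The characteristic polynomial is
  det(x·I − A) = x^5 - 20*x^4 + 160*x^3 - 640*x^2 + 1280*x - 1024 = (x - 4)^5

Eigenvalues and multiplicities (the geometric multiplicity of λ is n − rank(A − λI), which equals the number of Jordan blocks for λ):
  λ = 4: algebraic multiplicity = 5, geometric multiplicity = 4

Determining the block sizes for each eigenvalue:
  λ = 4: 4 blocks summing to 5 forces exactly one block of size 2 and the rest size 1 → block sizes [2, 1, 1, 1]

Assembling the blocks gives a Jordan form
J =
  [4, 1, 0, 0, 0]
  [0, 4, 0, 0, 0]
  [0, 0, 4, 0, 0]
  [0, 0, 0, 4, 0]
  [0, 0, 0, 0, 4]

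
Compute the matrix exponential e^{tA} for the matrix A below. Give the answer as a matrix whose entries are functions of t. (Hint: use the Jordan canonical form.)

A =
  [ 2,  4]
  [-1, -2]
e^{tA} =
  [2*t + 1, 4*t]
  [-t, 1 - 2*t]

Strategy: write A = P · J · P⁻¹ where J is a Jordan canonical form, so e^{tA} = P · e^{tJ} · P⁻¹, and e^{tJ} can be computed block-by-block.

A has Jordan form
J =
  [0, 1]
  [0, 0]
(up to reordering of blocks).

Per-block formulas:
  For a 2×2 Jordan block J_2(0): exp(t · J_2(0)) = e^(0t)·(I + t·N), where N is the 2×2 nilpotent shift.

After assembling e^{tJ} and conjugating by P, we get:

e^{tA} =
  [2*t + 1, 4*t]
  [-t, 1 - 2*t]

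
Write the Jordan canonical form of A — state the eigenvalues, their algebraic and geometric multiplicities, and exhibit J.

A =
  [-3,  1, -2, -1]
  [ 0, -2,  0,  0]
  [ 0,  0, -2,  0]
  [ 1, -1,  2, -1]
J_2(-2) ⊕ J_1(-2) ⊕ J_1(-2)

The characteristic polynomial is
  det(x·I − A) = x^4 + 8*x^3 + 24*x^2 + 32*x + 16 = (x + 2)^4

Eigenvalues and multiplicities (the geometric multiplicity of λ is n − rank(A − λI), which equals the number of Jordan blocks for λ):
  λ = -2: algebraic multiplicity = 4, geometric multiplicity = 3

Determining the block sizes for each eigenvalue:
  λ = -2: 3 blocks summing to 4 forces exactly one block of size 2 and the rest size 1 → block sizes [2, 1, 1]

Assembling the blocks gives a Jordan form
J =
  [-2,  1,  0,  0]
  [ 0, -2,  0,  0]
  [ 0,  0, -2,  0]
  [ 0,  0,  0, -2]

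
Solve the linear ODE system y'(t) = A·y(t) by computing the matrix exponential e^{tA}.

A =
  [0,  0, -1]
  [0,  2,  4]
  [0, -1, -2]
e^{tA} =
  [1, t^2/2, t^2 - t]
  [0, 2*t + 1, 4*t]
  [0, -t, 1 - 2*t]

Strategy: write A = P · J · P⁻¹ where J is a Jordan canonical form, so e^{tA} = P · e^{tJ} · P⁻¹, and e^{tJ} can be computed block-by-block.

A has Jordan form
J =
  [0, 1, 0]
  [0, 0, 1]
  [0, 0, 0]
(up to reordering of blocks).

Per-block formulas:
  For a 3×3 Jordan block J_3(0): exp(t · J_3(0)) = e^(0t)·(I + t·N + (t^2/2)·N^2), where N is the 3×3 nilpotent shift.

After assembling e^{tJ} and conjugating by P, we get:

e^{tA} =
  [1, t^2/2, t^2 - t]
  [0, 2*t + 1, 4*t]
  [0, -t, 1 - 2*t]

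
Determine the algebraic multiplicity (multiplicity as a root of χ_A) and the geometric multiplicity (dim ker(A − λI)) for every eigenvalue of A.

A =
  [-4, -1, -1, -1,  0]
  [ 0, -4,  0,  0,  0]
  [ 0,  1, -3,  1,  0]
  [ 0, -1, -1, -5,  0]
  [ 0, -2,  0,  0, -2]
λ = -4: alg = 4, geom = 3; λ = -2: alg = 1, geom = 1

Step 1 — factor the characteristic polynomial to read off the algebraic multiplicities:
  χ_A(x) = (x + 2)*(x + 4)^4

Step 2 — compute geometric multiplicities via the rank-nullity identity g(λ) = n − rank(A − λI):
  rank(A − (-4)·I) = 2, so dim ker(A − (-4)·I) = n − 2 = 3
  rank(A − (-2)·I) = 4, so dim ker(A − (-2)·I) = n − 4 = 1

Summary:
  λ = -4: algebraic multiplicity = 4, geometric multiplicity = 3
  λ = -2: algebraic multiplicity = 1, geometric multiplicity = 1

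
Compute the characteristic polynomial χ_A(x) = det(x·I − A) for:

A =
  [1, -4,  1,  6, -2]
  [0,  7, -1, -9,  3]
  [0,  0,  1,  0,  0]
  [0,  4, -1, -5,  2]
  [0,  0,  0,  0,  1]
x^5 - 5*x^4 + 10*x^3 - 10*x^2 + 5*x - 1

Expanding det(x·I − A) (e.g. by cofactor expansion or by noting that A is similar to its Jordan form J, which has the same characteristic polynomial as A) gives
  χ_A(x) = x^5 - 5*x^4 + 10*x^3 - 10*x^2 + 5*x - 1
which factors as (x - 1)^5. The eigenvalues (with algebraic multiplicities) are λ = 1 with multiplicity 5.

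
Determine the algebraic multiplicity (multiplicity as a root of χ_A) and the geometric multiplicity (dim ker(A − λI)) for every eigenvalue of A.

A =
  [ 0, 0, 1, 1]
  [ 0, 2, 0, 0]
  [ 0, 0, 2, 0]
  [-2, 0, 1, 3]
λ = 1: alg = 1, geom = 1; λ = 2: alg = 3, geom = 3

Step 1 — factor the characteristic polynomial to read off the algebraic multiplicities:
  χ_A(x) = (x - 2)^3*(x - 1)

Step 2 — compute geometric multiplicities via the rank-nullity identity g(λ) = n − rank(A − λI):
  rank(A − (1)·I) = 3, so dim ker(A − (1)·I) = n − 3 = 1
  rank(A − (2)·I) = 1, so dim ker(A − (2)·I) = n − 1 = 3

Summary:
  λ = 1: algebraic multiplicity = 1, geometric multiplicity = 1
  λ = 2: algebraic multiplicity = 3, geometric multiplicity = 3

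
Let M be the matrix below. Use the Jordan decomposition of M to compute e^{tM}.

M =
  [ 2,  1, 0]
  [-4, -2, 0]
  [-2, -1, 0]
e^{tM} =
  [2*t + 1, t, 0]
  [-4*t, 1 - 2*t, 0]
  [-2*t, -t, 1]

Strategy: write M = P · J · P⁻¹ where J is a Jordan canonical form, so e^{tM} = P · e^{tJ} · P⁻¹, and e^{tJ} can be computed block-by-block.

M has Jordan form
J =
  [0, 1, 0]
  [0, 0, 0]
  [0, 0, 0]
(up to reordering of blocks).

Per-block formulas:
  For a 1×1 block at λ = 0: exp(t · [0]) = [e^(0t)].
  For a 2×2 Jordan block J_2(0): exp(t · J_2(0)) = e^(0t)·(I + t·N), where N is the 2×2 nilpotent shift.

After assembling e^{tJ} and conjugating by P, we get:

e^{tM} =
  [2*t + 1, t, 0]
  [-4*t, 1 - 2*t, 0]
  [-2*t, -t, 1]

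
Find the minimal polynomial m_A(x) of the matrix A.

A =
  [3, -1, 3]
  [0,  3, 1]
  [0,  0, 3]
x^3 - 9*x^2 + 27*x - 27

The characteristic polynomial is χ_A(x) = (x - 3)^3, so the eigenvalues are known. The minimal polynomial is
  m_A(x) = Π_λ (x − λ)^{k_λ}
where k_λ is the size of the *largest* Jordan block for λ (equivalently, the smallest k with (A − λI)^k v = 0 for every generalised eigenvector v of λ).

  λ = 3: largest Jordan block has size 3, contributing (x − 3)^3

So m_A(x) = (x - 3)^3 = x^3 - 9*x^2 + 27*x - 27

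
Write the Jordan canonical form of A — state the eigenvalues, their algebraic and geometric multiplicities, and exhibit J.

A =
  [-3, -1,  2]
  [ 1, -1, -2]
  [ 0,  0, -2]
J_2(-2) ⊕ J_1(-2)

The characteristic polynomial is
  det(x·I − A) = x^3 + 6*x^2 + 12*x + 8 = (x + 2)^3

Eigenvalues and multiplicities (the geometric multiplicity of λ is n − rank(A − λI), which equals the number of Jordan blocks for λ):
  λ = -2: algebraic multiplicity = 3, geometric multiplicity = 2

Determining the block sizes for each eigenvalue:
  λ = -2: 2 blocks summing to 3 forces exactly one block of size 2 and the rest size 1 → block sizes [2, 1]

Assembling the blocks gives a Jordan form
J =
  [-2,  1,  0]
  [ 0, -2,  0]
  [ 0,  0, -2]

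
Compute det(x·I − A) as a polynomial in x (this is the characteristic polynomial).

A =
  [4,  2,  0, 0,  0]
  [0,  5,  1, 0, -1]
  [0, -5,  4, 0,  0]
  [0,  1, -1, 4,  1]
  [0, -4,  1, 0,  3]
x^5 - 20*x^4 + 160*x^3 - 640*x^2 + 1280*x - 1024

Expanding det(x·I − A) (e.g. by cofactor expansion or by noting that A is similar to its Jordan form J, which has the same characteristic polynomial as A) gives
  χ_A(x) = x^5 - 20*x^4 + 160*x^3 - 640*x^2 + 1280*x - 1024
which factors as (x - 4)^5. The eigenvalues (with algebraic multiplicities) are λ = 4 with multiplicity 5.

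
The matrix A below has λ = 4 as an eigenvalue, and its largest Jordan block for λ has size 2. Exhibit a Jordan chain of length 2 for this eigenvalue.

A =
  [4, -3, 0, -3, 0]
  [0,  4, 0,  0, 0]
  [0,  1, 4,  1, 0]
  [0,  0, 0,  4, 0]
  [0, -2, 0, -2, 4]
A Jordan chain for λ = 4 of length 2:
v_1 = (-3, 0, 1, 0, -2)ᵀ
v_2 = (0, 1, 0, 0, 0)ᵀ

Let N = A − (4)·I. We want v_2 with N^2 v_2 = 0 but N^1 v_2 ≠ 0; then v_{j-1} := N · v_j for j = 2, …, 2.

Pick v_2 = (0, 1, 0, 0, 0)ᵀ.
Then v_1 = N · v_2 = (-3, 0, 1, 0, -2)ᵀ.

Sanity check: (A − (4)·I) v_1 = (0, 0, 0, 0, 0)ᵀ = 0. ✓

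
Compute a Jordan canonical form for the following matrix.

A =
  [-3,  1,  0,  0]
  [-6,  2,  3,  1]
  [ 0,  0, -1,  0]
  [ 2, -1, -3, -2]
J_3(-1) ⊕ J_1(-1)

The characteristic polynomial is
  det(x·I − A) = x^4 + 4*x^3 + 6*x^2 + 4*x + 1 = (x + 1)^4

Eigenvalues and multiplicities (the geometric multiplicity of λ is n − rank(A − λI), which equals the number of Jordan blocks for λ):
  λ = -1: algebraic multiplicity = 4, geometric multiplicity = 2

Determining the block sizes for each eigenvalue:
  λ = -1: with am = 4 and gm = 2, the partition is not yet determined (e.g. several partitions of 4 into 2 parts exist). Let N = A − (-1)·I. Computing rank(N^1) = 2, rank(N^2) = 1, rank(N^3) = 0; the number of blocks of size ≥ j is rank(N^{j−1}) − rank(N^j), giving [2, 1, 1]. So we have 1 block(s) of size 3, 1 block(s) of size 1 → block sizes [3, 1]

Assembling the blocks gives a Jordan form
J =
  [-1,  1,  0,  0]
  [ 0, -1,  1,  0]
  [ 0,  0, -1,  0]
  [ 0,  0,  0, -1]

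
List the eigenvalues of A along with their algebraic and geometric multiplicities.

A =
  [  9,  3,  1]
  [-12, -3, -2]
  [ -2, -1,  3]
λ = 3: alg = 3, geom = 1

Step 1 — factor the characteristic polynomial to read off the algebraic multiplicities:
  χ_A(x) = (x - 3)^3

Step 2 — compute geometric multiplicities via the rank-nullity identity g(λ) = n − rank(A − λI):
  rank(A − (3)·I) = 2, so dim ker(A − (3)·I) = n − 2 = 1

Summary:
  λ = 3: algebraic multiplicity = 3, geometric multiplicity = 1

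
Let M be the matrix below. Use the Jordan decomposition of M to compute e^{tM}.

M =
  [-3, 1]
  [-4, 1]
e^{tM} =
  [-2*t*exp(-t) + exp(-t), t*exp(-t)]
  [-4*t*exp(-t), 2*t*exp(-t) + exp(-t)]

Strategy: write M = P · J · P⁻¹ where J is a Jordan canonical form, so e^{tM} = P · e^{tJ} · P⁻¹, and e^{tJ} can be computed block-by-block.

M has Jordan form
J =
  [-1,  1]
  [ 0, -1]
(up to reordering of blocks).

Per-block formulas:
  For a 2×2 Jordan block J_2(-1): exp(t · J_2(-1)) = e^(-1t)·(I + t·N), where N is the 2×2 nilpotent shift.

After assembling e^{tJ} and conjugating by P, we get:

e^{tM} =
  [-2*t*exp(-t) + exp(-t), t*exp(-t)]
  [-4*t*exp(-t), 2*t*exp(-t) + exp(-t)]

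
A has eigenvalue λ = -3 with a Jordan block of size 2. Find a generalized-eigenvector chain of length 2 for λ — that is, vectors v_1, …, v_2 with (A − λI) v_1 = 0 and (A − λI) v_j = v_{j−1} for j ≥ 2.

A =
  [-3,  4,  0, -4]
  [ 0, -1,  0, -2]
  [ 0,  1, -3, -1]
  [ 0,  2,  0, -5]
A Jordan chain for λ = -3 of length 2:
v_1 = (4, 2, 1, 2)ᵀ
v_2 = (0, 1, 0, 0)ᵀ

Let N = A − (-3)·I. We want v_2 with N^2 v_2 = 0 but N^1 v_2 ≠ 0; then v_{j-1} := N · v_j for j = 2, …, 2.

Pick v_2 = (0, 1, 0, 0)ᵀ.
Then v_1 = N · v_2 = (4, 2, 1, 2)ᵀ.

Sanity check: (A − (-3)·I) v_1 = (0, 0, 0, 0)ᵀ = 0. ✓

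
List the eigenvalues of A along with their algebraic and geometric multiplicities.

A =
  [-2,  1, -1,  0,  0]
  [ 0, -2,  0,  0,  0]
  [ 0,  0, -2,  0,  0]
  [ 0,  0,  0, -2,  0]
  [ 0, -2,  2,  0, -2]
λ = -2: alg = 5, geom = 4

Step 1 — factor the characteristic polynomial to read off the algebraic multiplicities:
  χ_A(x) = (x + 2)^5

Step 2 — compute geometric multiplicities via the rank-nullity identity g(λ) = n − rank(A − λI):
  rank(A − (-2)·I) = 1, so dim ker(A − (-2)·I) = n − 1 = 4

Summary:
  λ = -2: algebraic multiplicity = 5, geometric multiplicity = 4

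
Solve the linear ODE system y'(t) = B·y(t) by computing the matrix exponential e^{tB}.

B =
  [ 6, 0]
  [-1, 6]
e^{tB} =
  [exp(6*t), 0]
  [-t*exp(6*t), exp(6*t)]

Strategy: write B = P · J · P⁻¹ where J is a Jordan canonical form, so e^{tB} = P · e^{tJ} · P⁻¹, and e^{tJ} can be computed block-by-block.

B has Jordan form
J =
  [6, 1]
  [0, 6]
(up to reordering of blocks).

Per-block formulas:
  For a 2×2 Jordan block J_2(6): exp(t · J_2(6)) = e^(6t)·(I + t·N), where N is the 2×2 nilpotent shift.

After assembling e^{tJ} and conjugating by P, we get:

e^{tB} =
  [exp(6*t), 0]
  [-t*exp(6*t), exp(6*t)]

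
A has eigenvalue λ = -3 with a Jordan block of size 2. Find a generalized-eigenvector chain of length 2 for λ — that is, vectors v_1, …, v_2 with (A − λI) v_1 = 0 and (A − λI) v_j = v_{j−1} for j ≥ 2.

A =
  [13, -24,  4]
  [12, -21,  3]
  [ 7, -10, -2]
A Jordan chain for λ = -3 of length 2:
v_1 = (8, 6, 4)ᵀ
v_2 = (2, 1, 0)ᵀ

Let N = A − (-3)·I. We want v_2 with N^2 v_2 = 0 but N^1 v_2 ≠ 0; then v_{j-1} := N · v_j for j = 2, …, 2.

Pick v_2 = (2, 1, 0)ᵀ.
Then v_1 = N · v_2 = (8, 6, 4)ᵀ.

Sanity check: (A − (-3)·I) v_1 = (0, 0, 0)ᵀ = 0. ✓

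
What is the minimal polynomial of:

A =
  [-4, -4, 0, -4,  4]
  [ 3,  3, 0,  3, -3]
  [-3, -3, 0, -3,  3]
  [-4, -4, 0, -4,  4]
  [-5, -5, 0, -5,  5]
x^2

The characteristic polynomial is χ_A(x) = x^5, so the eigenvalues are known. The minimal polynomial is
  m_A(x) = Π_λ (x − λ)^{k_λ}
where k_λ is the size of the *largest* Jordan block for λ (equivalently, the smallest k with (A − λI)^k v = 0 for every generalised eigenvector v of λ).

  λ = 0: largest Jordan block has size 2, contributing (x − 0)^2

So m_A(x) = x^2 = x^2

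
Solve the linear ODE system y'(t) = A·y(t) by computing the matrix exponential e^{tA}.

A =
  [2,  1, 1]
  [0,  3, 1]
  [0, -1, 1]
e^{tA} =
  [exp(2*t), t*exp(2*t), t*exp(2*t)]
  [0, t*exp(2*t) + exp(2*t), t*exp(2*t)]
  [0, -t*exp(2*t), -t*exp(2*t) + exp(2*t)]

Strategy: write A = P · J · P⁻¹ where J is a Jordan canonical form, so e^{tA} = P · e^{tJ} · P⁻¹, and e^{tJ} can be computed block-by-block.

A has Jordan form
J =
  [2, 1, 0]
  [0, 2, 0]
  [0, 0, 2]
(up to reordering of blocks).

Per-block formulas:
  For a 1×1 block at λ = 2: exp(t · [2]) = [e^(2t)].
  For a 2×2 Jordan block J_2(2): exp(t · J_2(2)) = e^(2t)·(I + t·N), where N is the 2×2 nilpotent shift.

After assembling e^{tJ} and conjugating by P, we get:

e^{tA} =
  [exp(2*t), t*exp(2*t), t*exp(2*t)]
  [0, t*exp(2*t) + exp(2*t), t*exp(2*t)]
  [0, -t*exp(2*t), -t*exp(2*t) + exp(2*t)]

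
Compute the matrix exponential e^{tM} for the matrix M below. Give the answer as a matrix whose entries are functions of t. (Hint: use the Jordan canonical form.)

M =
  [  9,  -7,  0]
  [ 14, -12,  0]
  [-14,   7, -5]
e^{tM} =
  [2*exp(2*t) - exp(-5*t), -exp(2*t) + exp(-5*t), 0]
  [2*exp(2*t) - 2*exp(-5*t), -exp(2*t) + 2*exp(-5*t), 0]
  [-2*exp(2*t) + 2*exp(-5*t), exp(2*t) - exp(-5*t), exp(-5*t)]

Strategy: write M = P · J · P⁻¹ where J is a Jordan canonical form, so e^{tM} = P · e^{tJ} · P⁻¹, and e^{tJ} can be computed block-by-block.

M has Jordan form
J =
  [-5,  0, 0]
  [ 0, -5, 0]
  [ 0,  0, 2]
(up to reordering of blocks).

Per-block formulas:
  For a 1×1 block at λ = -5: exp(t · [-5]) = [e^(-5t)].
  For a 1×1 block at λ = 2: exp(t · [2]) = [e^(2t)].

After assembling e^{tJ} and conjugating by P, we get:

e^{tM} =
  [2*exp(2*t) - exp(-5*t), -exp(2*t) + exp(-5*t), 0]
  [2*exp(2*t) - 2*exp(-5*t), -exp(2*t) + 2*exp(-5*t), 0]
  [-2*exp(2*t) + 2*exp(-5*t), exp(2*t) - exp(-5*t), exp(-5*t)]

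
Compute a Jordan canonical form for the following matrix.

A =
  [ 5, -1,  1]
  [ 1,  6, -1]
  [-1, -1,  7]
J_3(6)

The characteristic polynomial is
  det(x·I − A) = x^3 - 18*x^2 + 108*x - 216 = (x - 6)^3

Eigenvalues and multiplicities (the geometric multiplicity of λ is n − rank(A − λI), which equals the number of Jordan blocks for λ):
  λ = 6: algebraic multiplicity = 3, geometric multiplicity = 1

Determining the block sizes for each eigenvalue:
  λ = 6: one block (gm = 1), so the single block has size am = 3 → block sizes [3]

Assembling the blocks gives a Jordan form
J =
  [6, 1, 0]
  [0, 6, 1]
  [0, 0, 6]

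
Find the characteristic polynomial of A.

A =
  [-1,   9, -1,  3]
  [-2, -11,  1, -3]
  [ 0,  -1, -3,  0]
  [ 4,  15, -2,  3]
x^4 + 12*x^3 + 54*x^2 + 108*x + 81

Expanding det(x·I − A) (e.g. by cofactor expansion or by noting that A is similar to its Jordan form J, which has the same characteristic polynomial as A) gives
  χ_A(x) = x^4 + 12*x^3 + 54*x^2 + 108*x + 81
which factors as (x + 3)^4. The eigenvalues (with algebraic multiplicities) are λ = -3 with multiplicity 4.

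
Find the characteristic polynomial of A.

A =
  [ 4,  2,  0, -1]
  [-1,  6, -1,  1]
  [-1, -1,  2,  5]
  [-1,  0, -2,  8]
x^4 - 20*x^3 + 150*x^2 - 500*x + 625

Expanding det(x·I − A) (e.g. by cofactor expansion or by noting that A is similar to its Jordan form J, which has the same characteristic polynomial as A) gives
  χ_A(x) = x^4 - 20*x^3 + 150*x^2 - 500*x + 625
which factors as (x - 5)^4. The eigenvalues (with algebraic multiplicities) are λ = 5 with multiplicity 4.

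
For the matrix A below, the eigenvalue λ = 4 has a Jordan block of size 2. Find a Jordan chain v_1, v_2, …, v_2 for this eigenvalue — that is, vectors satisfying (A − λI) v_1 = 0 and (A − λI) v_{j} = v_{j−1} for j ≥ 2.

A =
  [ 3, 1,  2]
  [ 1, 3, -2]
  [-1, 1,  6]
A Jordan chain for λ = 4 of length 2:
v_1 = (-1, 1, -1)ᵀ
v_2 = (1, 0, 0)ᵀ

Let N = A − (4)·I. We want v_2 with N^2 v_2 = 0 but N^1 v_2 ≠ 0; then v_{j-1} := N · v_j for j = 2, …, 2.

Pick v_2 = (1, 0, 0)ᵀ.
Then v_1 = N · v_2 = (-1, 1, -1)ᵀ.

Sanity check: (A − (4)·I) v_1 = (0, 0, 0)ᵀ = 0. ✓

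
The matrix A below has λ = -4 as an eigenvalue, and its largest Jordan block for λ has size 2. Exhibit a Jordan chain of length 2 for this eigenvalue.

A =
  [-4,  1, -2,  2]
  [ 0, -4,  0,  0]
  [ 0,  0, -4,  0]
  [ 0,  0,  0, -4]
A Jordan chain for λ = -4 of length 2:
v_1 = (1, 0, 0, 0)ᵀ
v_2 = (0, 1, 0, 0)ᵀ

Let N = A − (-4)·I. We want v_2 with N^2 v_2 = 0 but N^1 v_2 ≠ 0; then v_{j-1} := N · v_j for j = 2, …, 2.

Pick v_2 = (0, 1, 0, 0)ᵀ.
Then v_1 = N · v_2 = (1, 0, 0, 0)ᵀ.

Sanity check: (A − (-4)·I) v_1 = (0, 0, 0, 0)ᵀ = 0. ✓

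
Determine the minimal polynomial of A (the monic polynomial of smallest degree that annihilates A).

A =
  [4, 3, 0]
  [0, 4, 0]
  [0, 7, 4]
x^2 - 8*x + 16

The characteristic polynomial is χ_A(x) = (x - 4)^3, so the eigenvalues are known. The minimal polynomial is
  m_A(x) = Π_λ (x − λ)^{k_λ}
where k_λ is the size of the *largest* Jordan block for λ (equivalently, the smallest k with (A − λI)^k v = 0 for every generalised eigenvector v of λ).

  λ = 4: largest Jordan block has size 2, contributing (x − 4)^2

So m_A(x) = (x - 4)^2 = x^2 - 8*x + 16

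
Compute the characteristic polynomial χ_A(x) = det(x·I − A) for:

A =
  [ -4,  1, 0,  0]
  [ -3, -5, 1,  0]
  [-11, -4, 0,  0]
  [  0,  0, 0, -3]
x^4 + 12*x^3 + 54*x^2 + 108*x + 81

Expanding det(x·I − A) (e.g. by cofactor expansion or by noting that A is similar to its Jordan form J, which has the same characteristic polynomial as A) gives
  χ_A(x) = x^4 + 12*x^3 + 54*x^2 + 108*x + 81
which factors as (x + 3)^4. The eigenvalues (with algebraic multiplicities) are λ = -3 with multiplicity 4.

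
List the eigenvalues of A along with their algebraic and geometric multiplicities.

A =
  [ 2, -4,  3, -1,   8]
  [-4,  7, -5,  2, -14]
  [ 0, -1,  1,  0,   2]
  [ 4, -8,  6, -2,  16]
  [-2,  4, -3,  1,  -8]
λ = 0: alg = 5, geom = 3

Step 1 — factor the characteristic polynomial to read off the algebraic multiplicities:
  χ_A(x) = x^5

Step 2 — compute geometric multiplicities via the rank-nullity identity g(λ) = n − rank(A − λI):
  rank(A − (0)·I) = 2, so dim ker(A − (0)·I) = n − 2 = 3

Summary:
  λ = 0: algebraic multiplicity = 5, geometric multiplicity = 3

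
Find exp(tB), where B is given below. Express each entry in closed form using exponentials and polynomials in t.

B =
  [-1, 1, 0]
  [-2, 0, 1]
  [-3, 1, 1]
e^{tB} =
  [-t^2/2 - t + 1, -t^2/2 + t, t^2/2]
  [-t^2/2 - 2*t, 1 - t^2/2, t^2/2 + t]
  [-t^2 - 3*t, -t^2 + t, t^2 + t + 1]

Strategy: write B = P · J · P⁻¹ where J is a Jordan canonical form, so e^{tB} = P · e^{tJ} · P⁻¹, and e^{tJ} can be computed block-by-block.

B has Jordan form
J =
  [0, 1, 0]
  [0, 0, 1]
  [0, 0, 0]
(up to reordering of blocks).

Per-block formulas:
  For a 3×3 Jordan block J_3(0): exp(t · J_3(0)) = e^(0t)·(I + t·N + (t^2/2)·N^2), where N is the 3×3 nilpotent shift.

After assembling e^{tJ} and conjugating by P, we get:

e^{tB} =
  [-t^2/2 - t + 1, -t^2/2 + t, t^2/2]
  [-t^2/2 - 2*t, 1 - t^2/2, t^2/2 + t]
  [-t^2 - 3*t, -t^2 + t, t^2 + t + 1]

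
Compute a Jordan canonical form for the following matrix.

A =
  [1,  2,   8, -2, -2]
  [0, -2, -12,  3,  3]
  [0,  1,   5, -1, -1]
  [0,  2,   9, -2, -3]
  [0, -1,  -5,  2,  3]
J_2(1) ⊕ J_2(1) ⊕ J_1(1)

The characteristic polynomial is
  det(x·I − A) = x^5 - 5*x^4 + 10*x^3 - 10*x^2 + 5*x - 1 = (x - 1)^5

Eigenvalues and multiplicities (the geometric multiplicity of λ is n − rank(A − λI), which equals the number of Jordan blocks for λ):
  λ = 1: algebraic multiplicity = 5, geometric multiplicity = 3

Determining the block sizes for each eigenvalue:
  λ = 1: with am = 5 and gm = 3, the partition is not yet determined (e.g. several partitions of 5 into 3 parts exist). Let N = A − (1)·I. Computing rank(N^1) = 2, rank(N^2) = 0; the number of blocks of size ≥ j is rank(N^{j−1}) − rank(N^j), giving [3, 2]. So we have 2 block(s) of size 2, 1 block(s) of size 1 → block sizes [2, 2, 1]

Assembling the blocks gives a Jordan form
J =
  [1, 1, 0, 0, 0]
  [0, 1, 0, 0, 0]
  [0, 0, 1, 1, 0]
  [0, 0, 0, 1, 0]
  [0, 0, 0, 0, 1]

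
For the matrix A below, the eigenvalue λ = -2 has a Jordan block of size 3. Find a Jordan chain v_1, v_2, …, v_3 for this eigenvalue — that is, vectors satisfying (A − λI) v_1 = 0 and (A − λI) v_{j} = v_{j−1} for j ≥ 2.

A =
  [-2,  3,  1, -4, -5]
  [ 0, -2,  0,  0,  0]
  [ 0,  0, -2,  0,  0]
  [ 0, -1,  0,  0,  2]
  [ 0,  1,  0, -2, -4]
A Jordan chain for λ = -2 of length 3:
v_1 = (-1, 0, 0, 0, 0)ᵀ
v_2 = (3, 0, 0, -1, 1)ᵀ
v_3 = (0, 1, 0, 0, 0)ᵀ

Let N = A − (-2)·I. We want v_3 with N^3 v_3 = 0 but N^2 v_3 ≠ 0; then v_{j-1} := N · v_j for j = 3, …, 2.

Pick v_3 = (0, 1, 0, 0, 0)ᵀ.
Then v_2 = N · v_3 = (3, 0, 0, -1, 1)ᵀ.
Then v_1 = N · v_2 = (-1, 0, 0, 0, 0)ᵀ.

Sanity check: (A − (-2)·I) v_1 = (0, 0, 0, 0, 0)ᵀ = 0. ✓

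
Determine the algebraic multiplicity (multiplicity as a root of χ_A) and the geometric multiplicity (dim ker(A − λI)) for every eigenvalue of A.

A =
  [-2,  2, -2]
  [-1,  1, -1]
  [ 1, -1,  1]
λ = 0: alg = 3, geom = 2

Step 1 — factor the characteristic polynomial to read off the algebraic multiplicities:
  χ_A(x) = x^3

Step 2 — compute geometric multiplicities via the rank-nullity identity g(λ) = n − rank(A − λI):
  rank(A − (0)·I) = 1, so dim ker(A − (0)·I) = n − 1 = 2

Summary:
  λ = 0: algebraic multiplicity = 3, geometric multiplicity = 2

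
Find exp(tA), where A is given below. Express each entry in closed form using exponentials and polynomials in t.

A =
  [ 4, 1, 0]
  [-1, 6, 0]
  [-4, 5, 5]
e^{tA} =
  [-t*exp(5*t) + exp(5*t), t*exp(5*t), 0]
  [-t*exp(5*t), t*exp(5*t) + exp(5*t), 0]
  [-t^2*exp(5*t)/2 - 4*t*exp(5*t), t^2*exp(5*t)/2 + 5*t*exp(5*t), exp(5*t)]

Strategy: write A = P · J · P⁻¹ where J is a Jordan canonical form, so e^{tA} = P · e^{tJ} · P⁻¹, and e^{tJ} can be computed block-by-block.

A has Jordan form
J =
  [5, 1, 0]
  [0, 5, 1]
  [0, 0, 5]
(up to reordering of blocks).

Per-block formulas:
  For a 3×3 Jordan block J_3(5): exp(t · J_3(5)) = e^(5t)·(I + t·N + (t^2/2)·N^2), where N is the 3×3 nilpotent shift.

After assembling e^{tJ} and conjugating by P, we get:

e^{tA} =
  [-t*exp(5*t) + exp(5*t), t*exp(5*t), 0]
  [-t*exp(5*t), t*exp(5*t) + exp(5*t), 0]
  [-t^2*exp(5*t)/2 - 4*t*exp(5*t), t^2*exp(5*t)/2 + 5*t*exp(5*t), exp(5*t)]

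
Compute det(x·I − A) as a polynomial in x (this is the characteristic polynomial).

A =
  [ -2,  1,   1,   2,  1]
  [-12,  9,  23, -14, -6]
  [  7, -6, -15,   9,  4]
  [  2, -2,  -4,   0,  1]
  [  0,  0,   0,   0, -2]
x^5 + 10*x^4 + 40*x^3 + 80*x^2 + 80*x + 32

Expanding det(x·I − A) (e.g. by cofactor expansion or by noting that A is similar to its Jordan form J, which has the same characteristic polynomial as A) gives
  χ_A(x) = x^5 + 10*x^4 + 40*x^3 + 80*x^2 + 80*x + 32
which factors as (x + 2)^5. The eigenvalues (with algebraic multiplicities) are λ = -2 with multiplicity 5.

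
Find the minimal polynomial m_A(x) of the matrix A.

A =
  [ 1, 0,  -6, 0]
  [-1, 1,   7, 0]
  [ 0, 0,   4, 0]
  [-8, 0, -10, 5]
x^4 - 11*x^3 + 39*x^2 - 49*x + 20

The characteristic polynomial is χ_A(x) = (x - 5)*(x - 4)*(x - 1)^2, so the eigenvalues are known. The minimal polynomial is
  m_A(x) = Π_λ (x − λ)^{k_λ}
where k_λ is the size of the *largest* Jordan block for λ (equivalently, the smallest k with (A − λI)^k v = 0 for every generalised eigenvector v of λ).

  λ = 1: largest Jordan block has size 2, contributing (x − 1)^2
  λ = 4: largest Jordan block has size 1, contributing (x − 4)
  λ = 5: largest Jordan block has size 1, contributing (x − 5)

So m_A(x) = (x - 5)*(x - 4)*(x - 1)^2 = x^4 - 11*x^3 + 39*x^2 - 49*x + 20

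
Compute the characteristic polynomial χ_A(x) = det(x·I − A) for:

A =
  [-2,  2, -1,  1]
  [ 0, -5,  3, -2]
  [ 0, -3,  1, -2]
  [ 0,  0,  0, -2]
x^4 + 8*x^3 + 24*x^2 + 32*x + 16

Expanding det(x·I − A) (e.g. by cofactor expansion or by noting that A is similar to its Jordan form J, which has the same characteristic polynomial as A) gives
  χ_A(x) = x^4 + 8*x^3 + 24*x^2 + 32*x + 16
which factors as (x + 2)^4. The eigenvalues (with algebraic multiplicities) are λ = -2 with multiplicity 4.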